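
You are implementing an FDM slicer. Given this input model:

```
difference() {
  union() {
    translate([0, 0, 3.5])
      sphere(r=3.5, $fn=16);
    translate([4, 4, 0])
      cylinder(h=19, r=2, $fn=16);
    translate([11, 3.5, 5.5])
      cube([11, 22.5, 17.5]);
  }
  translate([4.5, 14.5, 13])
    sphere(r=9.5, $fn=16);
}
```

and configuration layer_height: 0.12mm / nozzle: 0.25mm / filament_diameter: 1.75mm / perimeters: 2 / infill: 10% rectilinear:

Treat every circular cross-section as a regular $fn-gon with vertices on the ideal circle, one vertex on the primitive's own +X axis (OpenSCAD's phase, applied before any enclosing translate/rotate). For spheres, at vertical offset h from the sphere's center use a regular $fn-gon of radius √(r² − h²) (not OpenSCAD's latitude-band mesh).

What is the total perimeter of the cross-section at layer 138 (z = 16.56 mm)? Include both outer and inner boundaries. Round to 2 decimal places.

At z = 16.56 mm: the sphere is not intersected at this z (|z−center|=13.060 > r=3.5); the cylinder at (4, 4): section is a regular 16-gon, circumradius r=2 (perimeter = 2·16·2.000·sin(180°/16) = 12.49 mm); the 11×22.5 cube at (11, 3.5) contributes its full rectangle (perimeter 67.00 mm); Merging all regions: the 2 present regions are separate (no shared area or edge), so areas and boundary lengths simply add and each stays a separate island — boundary = 79.49 mm; the r=9.5 sphere at (4.5, 14.5) contributes a regular 16-gon of circumradius √(9.5²−3.56²) = 8.808 (perimeter = 2·16·8.808·sin(180°/16) = 54.99 mm); Subtracting the remaining from the first: starting from the result so far, the r=9.5 sphere at (4.5, 14.5) partially overlaps it — only the 17.52 mm² overlap (of its 237.50 mm²) is removed, clipping the outline — boundary = 80.59 mm. Overall, the cross-section has 2 separate islands. Total boundary length (outer) = 80.59 mm.

80.59 mm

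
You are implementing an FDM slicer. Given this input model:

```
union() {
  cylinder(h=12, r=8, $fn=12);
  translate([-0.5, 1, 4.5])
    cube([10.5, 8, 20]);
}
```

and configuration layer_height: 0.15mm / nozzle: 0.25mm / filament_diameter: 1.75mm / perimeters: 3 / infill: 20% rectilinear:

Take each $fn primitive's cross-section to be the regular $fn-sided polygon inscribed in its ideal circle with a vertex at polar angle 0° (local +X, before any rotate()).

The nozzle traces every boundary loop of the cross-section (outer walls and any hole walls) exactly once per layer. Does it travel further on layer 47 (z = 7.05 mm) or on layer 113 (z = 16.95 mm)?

Layer 47 (z = 7.05): the r=8 cylinder contributes a regular 12-gon of circumradius 8 (perimeter = 2·12·8.000·sin(180°/12) = 49.69 mm); the cube at (-0.5, 1) is present — its section is the full 10.5×8 rectangle (perimeter 37.00 mm); Merging all regions: the regions partially overlap (shared area 43.60 mm²), so the edge portions inside another operand are dropped and the merged outline is re-measured after clipping — boundary = 59.69 mm. So its perimeter = 59.69 mm. Layer 113 (z = 16.95): the cylinder is absent (z outside [0, 12]); the 10.5×8 cube at (-0.5, 1) contributes its full rectangle (perimeter 37.00 mm); Combining (union): only the 10.5×8 cube at (-0.5, 1) is present, so the union is just that shape — boundary = 37.00 mm. So its perimeter = 37.00 mm. Layer 47 is larger (59.69 vs 37.00 mm).

layer 47 (z = 7.05 mm)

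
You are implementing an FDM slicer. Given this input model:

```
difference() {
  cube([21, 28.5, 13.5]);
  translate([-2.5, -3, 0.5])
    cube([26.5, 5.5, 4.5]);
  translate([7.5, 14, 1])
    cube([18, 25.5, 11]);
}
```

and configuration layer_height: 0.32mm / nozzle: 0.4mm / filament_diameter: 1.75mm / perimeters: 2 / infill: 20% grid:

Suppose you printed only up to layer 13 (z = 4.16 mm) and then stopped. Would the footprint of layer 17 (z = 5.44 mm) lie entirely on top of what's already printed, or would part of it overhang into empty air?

part overhangs

Compare the two slices. At z = 4.16: the cube (footprint 21×28.5) is included at this height (area 598.50 mm²); the cube at (-2.5, -3) is present — its section is the full 26.5×5.5 rectangle (area 145.75 mm²); the cube at (7.5, 14) (footprint 18×25.5) is included at this height (area 459.00 mm²); Subtracting the remaining from the first: starting from the 21×28.5 cube (598.50 mm²), the 26.5×5.5 cube at (-2.5, -3) partially overlaps it — only the 52.50 mm² overlap (of its 145.75 mm²) is removed, clipping the outline; the 18×25.5 cube at (7.5, 14) partially overlaps it — only the 195.75 mm² overlap (of its 459.00 mm²) is removed, clipping the outline — area = 350.25 mm². At z = 5.44: the cube is present — its section is the full 21×28.5 rectangle (area 598.50 mm²); the cube at (-2.5, -3) is absent (z outside [0.5, 5]); the 18×25.5 cube at (7.5, 14) contributes its full rectangle (area 459.00 mm²); After the difference (first − rest): starting from the 21×28.5 cube (598.50 mm²), the 18×25.5 cube at (7.5, 14) partially overlaps it — only the 195.75 mm² overlap (of its 459.00 mm²) is removed, clipping the outline — area = 402.75 mm². Checking containment: at z = 5.44 the cross-section extends beyond the z = 4.16 cross-section by about 52.50 mm².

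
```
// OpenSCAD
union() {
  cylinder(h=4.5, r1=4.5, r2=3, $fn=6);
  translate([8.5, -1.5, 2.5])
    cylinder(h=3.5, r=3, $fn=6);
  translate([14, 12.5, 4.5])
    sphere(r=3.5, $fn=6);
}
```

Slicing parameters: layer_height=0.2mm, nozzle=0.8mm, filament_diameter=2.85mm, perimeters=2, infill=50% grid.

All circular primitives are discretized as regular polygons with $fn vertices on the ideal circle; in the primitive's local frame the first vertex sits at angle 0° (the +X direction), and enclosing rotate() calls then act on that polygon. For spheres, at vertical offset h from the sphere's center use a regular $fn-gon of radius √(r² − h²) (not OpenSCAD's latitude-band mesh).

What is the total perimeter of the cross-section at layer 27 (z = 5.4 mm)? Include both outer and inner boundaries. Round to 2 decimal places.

38.29 mm

At z = 5.4 mm: the cone is absent (z outside [0, 4.5]); the r=3 cylinder at (8.5, -1.5) gives a regular 6-gon of circumradius 3 (constant along its height) (perimeter = 2·6·3.000·sin(180°/6) = 18.00 mm); the r=3.5 sphere at (14, 12.5) contributes a regular 6-gon of circumradius √(3.5²−0.9²) = 3.382 (perimeter = 2·6·3.382·sin(180°/6) = 20.29 mm); Merging all regions: the 2 present regions are separate (no shared area or edge), so areas and boundary lengths simply add and each stays a separate island — boundary = 38.29 mm. Overall, the cross-section has 2 separate islands. Total boundary length (outer) = 38.29 mm.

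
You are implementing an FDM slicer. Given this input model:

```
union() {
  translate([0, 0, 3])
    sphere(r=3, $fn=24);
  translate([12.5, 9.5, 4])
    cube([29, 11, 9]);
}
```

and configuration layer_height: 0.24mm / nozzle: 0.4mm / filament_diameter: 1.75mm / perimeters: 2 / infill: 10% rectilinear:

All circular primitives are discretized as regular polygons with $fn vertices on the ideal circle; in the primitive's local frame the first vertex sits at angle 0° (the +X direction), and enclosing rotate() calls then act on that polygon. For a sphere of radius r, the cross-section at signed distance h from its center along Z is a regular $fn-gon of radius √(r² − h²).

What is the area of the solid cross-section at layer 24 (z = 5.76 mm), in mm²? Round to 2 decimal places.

At z = 5.76 mm: the sphere: section is a regular 24-gon, circumradius = √(r²−h²) = √(3²−2.76²) = 1.176 (area = (24/2)·1.176²·sin(360°/24) = 4.29 mm²); the cube at (12.5, 9.5) is present — its section is the full 29×11 rectangle (area 319.00 mm²); Taking the union: the 2 present regions are separate (no shared area or edge), so areas and boundary lengths simply add and each stays a separate island — area = 323.29 mm². Overall, the cross-section has 2 separate islands. Net area = 323.29 mm².

323.29 mm²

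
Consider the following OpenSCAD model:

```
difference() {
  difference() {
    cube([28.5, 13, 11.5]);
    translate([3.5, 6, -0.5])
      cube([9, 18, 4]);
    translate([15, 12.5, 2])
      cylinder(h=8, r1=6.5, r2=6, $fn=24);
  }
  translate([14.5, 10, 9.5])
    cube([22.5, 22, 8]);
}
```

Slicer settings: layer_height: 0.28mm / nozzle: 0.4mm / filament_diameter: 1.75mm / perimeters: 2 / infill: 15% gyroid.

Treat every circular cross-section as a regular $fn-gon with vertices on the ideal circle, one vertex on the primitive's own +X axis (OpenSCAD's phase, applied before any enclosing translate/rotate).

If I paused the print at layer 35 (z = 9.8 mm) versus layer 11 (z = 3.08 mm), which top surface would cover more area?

Layer 35 (z = 9.8): the cube (footprint 28.5×13) is included at this height (area 370.50 mm²); the cube at (3.5, 6) does not reach this height (z outside [-0.5, 3.5]); the cone at (15, 12.5) (r1=6.5→r2=6) has section circumradius 6.013 here — a regular 24-gon (area = (24/2)·6.013²·sin(360°/24) = 112.28 mm²); Subtracting the remaining from the first: starting from the 28.5×13 cube (370.50 mm²), the cone at (15, 12.5) partially overlaps it — only the 62.12 mm² overlap (of its 112.28 mm²) is removed, clipping the outline — area = 308.38 mm²; the cube at (14.5, 10) is present — its section is the full 22.5×22 rectangle (area 495.00 mm²); Subtracting the remaining from the first: starting from that combined region (308.38 mm²), the 22.5×22 cube at (14.5, 10) partially overlaps it — only the 23.02 mm² overlap (of its 495.00 mm²) is removed, clipping the outline — area = 285.37 mm². So its area = 285.37 mm². Layer 11 (z = 3.08): the cube (footprint 28.5×13) is included at this height (area 370.50 mm²); the cube at (3.5, 6) (footprint 9×18) is included at this height (area 162.00 mm²); the cone at (15, 12.5) contributes a regular 24-gon of circumradius 6.433 (interpolated between r1=6.5 and r2=6 at t=0.135) (area = (24/2)·6.433²·sin(360°/24) = 128.51 mm²); Taking the first minus the rest: starting from the 28.5×13 cube (370.50 mm²), the 9×18 cube at (3.5, 6) partially overlaps it — only the 63.00 mm² overlap (of its 162.00 mm²) is removed, clipping the outline; the cone at (15, 12.5) partially overlaps it — only the 52.15 mm² overlap (of its 128.51 mm²) is removed, clipping the outline — area = 255.35 mm²; the cube at (14.5, 10) does not reach this height (z outside [9.5, 17.5]); After the difference (first − rest): none of the subtracted shapes is present at this height, so the result so far is unchanged — area = 255.35 mm². So its area = 255.35 mm². Layer 35 is larger (285.37 vs 255.35 mm²).

layer 35 (z = 9.8 mm)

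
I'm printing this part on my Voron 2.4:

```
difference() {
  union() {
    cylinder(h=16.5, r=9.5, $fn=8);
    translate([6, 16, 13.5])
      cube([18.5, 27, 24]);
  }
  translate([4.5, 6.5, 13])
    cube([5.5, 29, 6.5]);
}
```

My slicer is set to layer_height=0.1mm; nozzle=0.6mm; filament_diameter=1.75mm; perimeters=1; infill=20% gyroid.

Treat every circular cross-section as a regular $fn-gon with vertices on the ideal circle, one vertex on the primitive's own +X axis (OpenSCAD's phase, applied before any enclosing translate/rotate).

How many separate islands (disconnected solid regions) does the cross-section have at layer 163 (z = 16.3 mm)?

At z = 16.3 mm: the cylinder: section is a regular 8-gon, circumradius r=9.5; the cube at (6, 16) (footprint 18.5×27) is included at this height; Merging all regions: the 2 present regions are separate (no shared area or edge), so areas and boundary lengths simply add and each stays a separate island — 2 connected regions; the cube at (4.5, 6.5) (footprint 5.5×29) is included at this height; Taking the first minus the rest: starting from the result so far, the 5.5×29 cube at (4.5, 6.5) partially overlaps it — only the 79.51 mm² overlap (of its 159.50 mm²) is removed, clipping the outline — 2 connected regions. Overall, the cross-section has 2 separate islands. Island count = 2.

2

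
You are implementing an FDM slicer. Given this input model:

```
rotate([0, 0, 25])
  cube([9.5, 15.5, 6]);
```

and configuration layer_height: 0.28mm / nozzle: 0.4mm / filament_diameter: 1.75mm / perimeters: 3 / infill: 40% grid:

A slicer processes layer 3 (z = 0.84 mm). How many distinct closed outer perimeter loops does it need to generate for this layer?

1

At z = 0.84 mm: the 9.5×15.5 cube contributes its full rectangle; (rotated 25° about Z; rotation is an isometry so areas/perimeters/island counts are preserved). The result has 1 disconnected region.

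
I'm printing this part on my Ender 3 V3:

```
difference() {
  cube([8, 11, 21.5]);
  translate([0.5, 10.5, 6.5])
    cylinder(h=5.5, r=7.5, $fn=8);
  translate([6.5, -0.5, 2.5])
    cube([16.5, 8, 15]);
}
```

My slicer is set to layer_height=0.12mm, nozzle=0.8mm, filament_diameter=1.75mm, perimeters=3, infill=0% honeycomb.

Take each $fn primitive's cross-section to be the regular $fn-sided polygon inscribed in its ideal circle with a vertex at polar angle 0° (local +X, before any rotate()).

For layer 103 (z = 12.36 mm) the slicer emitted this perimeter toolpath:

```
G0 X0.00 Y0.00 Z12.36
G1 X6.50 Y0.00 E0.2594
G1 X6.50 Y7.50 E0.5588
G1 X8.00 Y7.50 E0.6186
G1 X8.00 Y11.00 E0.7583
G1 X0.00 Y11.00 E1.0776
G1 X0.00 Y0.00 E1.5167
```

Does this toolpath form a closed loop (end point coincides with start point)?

yes

Start point (G0): (0.00, 0.00). End point (last G1): the path returns to the start — closed.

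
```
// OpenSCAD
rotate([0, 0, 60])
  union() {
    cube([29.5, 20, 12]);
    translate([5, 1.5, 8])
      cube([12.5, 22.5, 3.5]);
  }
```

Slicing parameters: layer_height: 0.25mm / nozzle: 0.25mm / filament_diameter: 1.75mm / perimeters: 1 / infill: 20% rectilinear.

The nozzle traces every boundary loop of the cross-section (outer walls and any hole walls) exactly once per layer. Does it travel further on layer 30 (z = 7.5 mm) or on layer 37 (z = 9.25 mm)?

Layer 30 (z = 7.5): the cube (footprint 29.5×20) is included at this height (perimeter 99.00 mm); the cube at (5, 1.5) is absent (z outside [8, 11.5]); Taking the union: only the 29.5×20 cube is present, so the union is just that shape — boundary = 99.00 mm; (rotated 60° about Z; rotation is an isometry so areas/perimeters/island counts are preserved). So its perimeter = 99.00 mm. Layer 37 (z = 9.25): the 29.5×20 cube contributes its full rectangle (perimeter 99.00 mm); the cube at (5, 1.5) (footprint 12.5×22.5) is included at this height (perimeter 70.00 mm); Merging all regions: the regions partially overlap (shared area 231.25 mm²), so the edge portions inside another operand are dropped and the merged outline is re-measured after clipping — boundary = 107.00 mm; (rotated 60° about Z; rotation is an isometry so areas/perimeters/island counts are preserved). So its perimeter = 107.00 mm. Layer 37 is larger (107.00 vs 99.00 mm).

layer 37 (z = 9.25 mm)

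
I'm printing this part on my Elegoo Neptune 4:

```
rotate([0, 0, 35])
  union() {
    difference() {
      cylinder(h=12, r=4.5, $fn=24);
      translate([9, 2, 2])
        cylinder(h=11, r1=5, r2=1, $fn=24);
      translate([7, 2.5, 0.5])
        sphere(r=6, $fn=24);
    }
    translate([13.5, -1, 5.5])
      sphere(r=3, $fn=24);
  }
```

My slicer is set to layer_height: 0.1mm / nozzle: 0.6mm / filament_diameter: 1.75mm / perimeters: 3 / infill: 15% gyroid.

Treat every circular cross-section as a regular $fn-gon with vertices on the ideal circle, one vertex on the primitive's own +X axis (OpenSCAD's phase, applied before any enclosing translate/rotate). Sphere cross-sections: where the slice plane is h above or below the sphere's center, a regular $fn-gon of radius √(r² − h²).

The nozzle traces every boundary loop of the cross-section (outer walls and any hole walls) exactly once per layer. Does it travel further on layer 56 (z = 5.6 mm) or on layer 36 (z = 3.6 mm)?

Layer 56 (z = 5.6): the cylinder: section is a regular 24-gon, circumradius r=4.5 (perimeter = 2·24·4.500·sin(180°/24) = 28.19 mm); the cone at (9, 2) contributes a regular 24-gon of circumradius 3.691 (interpolated between r1=5 and r2=1 at t=0.327) (perimeter = 2·24·3.691·sin(180°/24) = 23.12 mm); the sphere at (7, 2.5): section is a regular 24-gon, circumradius = √(r²−h²) = √(6²−5.1²) = 3.161 (perimeter = 2·24·3.161·sin(180°/24) = 19.80 mm); Taking the first minus the rest: starting from the r=4.5 cylinder, the cone at (9, 2) misses the remaining region (no effect); the r=6 sphere at (7, 2.5) partially overlaps it — only the 0.20 mm² overlap (of its 31.03 mm²) is removed, clipping the outline — boundary = 28.21 mm; the sphere at (13.5, -1): section is a regular 24-gon, circumradius = √(r²−h²) = √(3²−0.1²) = 2.998 (perimeter = 2·24·2.998·sin(180°/24) = 18.79 mm); Taking the union: the 2 present regions are separate (no shared area or edge), so areas and boundary lengths simply add and each stays a separate island — boundary = 46.99 mm; (whole slice rotated 35° about Z — lengths, areas and connectivity unchanged). So its perimeter = 46.99 mm. Layer 36 (z = 3.6): the r=4.5 cylinder gives a regular 24-gon of circumradius 4.5 (constant along its height) (perimeter = 2·24·4.500·sin(180°/24) = 28.19 mm); the cone at (9, 2) (r1=5→r2=1) has section circumradius 4.418 here — a regular 24-gon (perimeter = 2·24·4.418·sin(180°/24) = 27.68 mm); the r=6 sphere at (7, 2.5) slices to a regular 24-gon of circumradius 5.137 (√(r²−h²) with h=3.1 from center) (perimeter = 2·24·5.137·sin(180°/24) = 32.19 mm); Subtracting the remaining from the first: starting from the r=4.5 cylinder, the cone at (9, 2) misses the remaining region (no effect); the r=6 sphere at (7, 2.5) partially overlaps it — only the 8.85 mm² overlap (of its 81.96 mm²) is removed, clipping the outline — boundary = 28.02 mm; the sphere at (13.5, -1): section is a regular 24-gon, circumradius = √(r²−h²) = √(3²−1.9²) = 2.322 (perimeter = 2·24·2.322·sin(180°/24) = 14.55 mm); Merging all regions: the 2 present regions are separate (no shared area or edge), so areas and boundary lengths simply add and each stays a separate island — boundary = 42.56 mm; (whole slice rotated 35° about Z — lengths, areas and connectivity unchanged). So its perimeter = 42.56 mm. Layer 56 is larger (46.99 vs 42.56 mm).

layer 56 (z = 5.6 mm)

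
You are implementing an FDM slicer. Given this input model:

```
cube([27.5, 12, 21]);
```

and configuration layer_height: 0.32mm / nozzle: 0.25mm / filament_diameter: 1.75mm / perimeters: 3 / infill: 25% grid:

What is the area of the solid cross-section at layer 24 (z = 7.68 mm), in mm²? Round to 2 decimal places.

330.00 mm²

At z = 7.68 mm: the cube is present — its section is the full 27.5×12 rectangle (area 330.00 mm²). Overall, the cross-section is a single solid region. Net area = 330.00 mm².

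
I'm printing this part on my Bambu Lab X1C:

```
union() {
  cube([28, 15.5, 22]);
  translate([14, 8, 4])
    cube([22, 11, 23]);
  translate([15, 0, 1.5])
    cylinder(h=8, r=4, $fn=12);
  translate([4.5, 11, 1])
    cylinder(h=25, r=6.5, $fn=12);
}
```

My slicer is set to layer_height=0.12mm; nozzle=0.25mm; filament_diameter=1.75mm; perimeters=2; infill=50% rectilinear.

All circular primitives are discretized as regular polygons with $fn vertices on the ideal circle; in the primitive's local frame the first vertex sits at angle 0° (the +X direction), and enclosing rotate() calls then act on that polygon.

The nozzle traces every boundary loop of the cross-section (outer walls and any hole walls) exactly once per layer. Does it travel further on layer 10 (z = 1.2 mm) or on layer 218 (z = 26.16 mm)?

layer 10 (z = 1.2 mm)

Layer 10 (z = 1.2): the cube is present — its section is the full 28×15.5 rectangle (perimeter 87.00 mm); the cube at (14, 8) is absent (z outside [4, 27]); the cylinder at (15, 0) is not intersected at this z (z outside [1.5, 9.5]); the r=6.5 cylinder at (4.5, 11) contributes a regular 12-gon of circumradius 6.5 (perimeter = 2·12·6.500·sin(180°/12) = 40.38 mm); Taking the union: the regions partially overlap (shared area 103.86 mm²), so the edge portions inside another operand are dropped and the merged outline is re-measured after clipping — boundary = 89.33 mm. So its perimeter = 89.33 mm. Layer 218 (z = 26.16): the cube does not reach this height (z outside [0, 22]); the cube at (14, 8) (footprint 22×11) is included at this height (perimeter 66.00 mm); the cylinder at (15, 0) does not reach this height (z outside [1.5, 9.5]); the cylinder at (4.5, 11) does not reach this height (z outside [1, 26]); Merging all regions: only the 22×11 cube at (14, 8) is present, so the union is just that shape — boundary = 66.00 mm. So its perimeter = 66.00 mm. Layer 10 is larger (89.33 vs 66.00 mm).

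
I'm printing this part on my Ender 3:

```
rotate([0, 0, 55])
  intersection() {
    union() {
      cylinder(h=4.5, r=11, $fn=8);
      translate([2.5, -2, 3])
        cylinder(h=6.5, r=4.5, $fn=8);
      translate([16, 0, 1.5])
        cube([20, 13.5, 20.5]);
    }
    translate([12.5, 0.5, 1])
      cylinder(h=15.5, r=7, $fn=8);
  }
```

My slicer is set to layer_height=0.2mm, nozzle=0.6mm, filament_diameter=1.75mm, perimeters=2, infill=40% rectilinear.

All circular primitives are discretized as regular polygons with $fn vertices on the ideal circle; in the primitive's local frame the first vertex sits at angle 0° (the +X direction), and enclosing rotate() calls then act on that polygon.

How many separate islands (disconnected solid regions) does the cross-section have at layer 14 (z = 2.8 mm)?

2

At z = 2.8 mm: the cylinder: section is a regular 8-gon, circumradius r=11; the cylinder at (2.5, -2) does not reach this height (z outside [3, 9.5]); the 20×13.5 cube at (16, 0) contributes its full rectangle; Merging all regions: the 2 present regions are separate (no shared area or edge), so areas and boundary lengths simply add and each stays a separate island — 2 connected regions; the r=7 cylinder at (12.5, 0.5) contributes a regular 8-gon of circumradius 7; After intersecting: the r=7 cylinder at (12.5, 0.5) partially overlaps the result so far; clipping to the common part keeps 49.14 mm² — 2 connected regions; (rotated 55° about Z; rotation is an isometry so areas/perimeters/island counts are preserved). Overall, the cross-section has 2 separate islands. Island count = 2.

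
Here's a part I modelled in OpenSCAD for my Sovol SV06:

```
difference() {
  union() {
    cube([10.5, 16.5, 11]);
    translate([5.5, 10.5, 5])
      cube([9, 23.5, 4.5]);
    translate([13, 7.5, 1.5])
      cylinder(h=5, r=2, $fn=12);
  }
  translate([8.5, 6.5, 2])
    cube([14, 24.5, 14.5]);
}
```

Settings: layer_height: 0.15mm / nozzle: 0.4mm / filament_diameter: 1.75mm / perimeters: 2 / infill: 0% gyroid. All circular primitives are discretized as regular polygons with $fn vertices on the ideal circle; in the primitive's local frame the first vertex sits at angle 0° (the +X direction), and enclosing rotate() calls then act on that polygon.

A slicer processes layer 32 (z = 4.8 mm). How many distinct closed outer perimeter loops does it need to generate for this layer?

At z = 4.8 mm: the cube (footprint 10.5×16.5) is included at this height; the cube at (5.5, 10.5) does not reach this height (z outside [5, 9.5]); the r=2 cylinder at (13, 7.5) gives a regular 12-gon of circumradius 2 (constant along its height); Merging all regions: the 2 present regions are separate (no shared area or edge), so areas and boundary lengths simply add and each stays a separate island — 2 connected regions; the cube at (8.5, 6.5) (footprint 14×24.5) is included at this height; Subtracting the remaining from the first: starting from that combined region, the 14×24.5 cube at (8.5, 6.5) partially overlaps it — only the 29.73 mm² overlap (of its 343.00 mm²) is removed, clipping the outline — 2 connected regions. The result has 2 disconnected regions.

2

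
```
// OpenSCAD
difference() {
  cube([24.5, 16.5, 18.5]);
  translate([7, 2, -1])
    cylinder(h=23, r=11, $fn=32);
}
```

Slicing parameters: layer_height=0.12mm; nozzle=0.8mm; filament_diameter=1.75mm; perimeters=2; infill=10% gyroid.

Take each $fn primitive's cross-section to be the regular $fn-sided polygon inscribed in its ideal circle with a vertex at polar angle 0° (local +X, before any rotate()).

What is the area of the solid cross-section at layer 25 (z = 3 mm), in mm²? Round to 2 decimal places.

202.86 mm²

At z = 3 mm: the cube (footprint 24.5×16.5) is included at this height (area 404.25 mm²); the cylinder at (7, 2): section is a regular 32-gon, circumradius r=11 (area = (32/2)·11.000²·sin(360°/32) = 377.69 mm²); Taking the first minus the rest: starting from the 24.5×16.5 cube (404.25 mm²), the r=11 cylinder at (7, 2) partially overlaps it — only the 201.39 mm² overlap (of its 377.69 mm²) is removed, clipping the outline — area = 202.86 mm². Overall, the cross-section is a single solid region. Net area = 202.86 mm².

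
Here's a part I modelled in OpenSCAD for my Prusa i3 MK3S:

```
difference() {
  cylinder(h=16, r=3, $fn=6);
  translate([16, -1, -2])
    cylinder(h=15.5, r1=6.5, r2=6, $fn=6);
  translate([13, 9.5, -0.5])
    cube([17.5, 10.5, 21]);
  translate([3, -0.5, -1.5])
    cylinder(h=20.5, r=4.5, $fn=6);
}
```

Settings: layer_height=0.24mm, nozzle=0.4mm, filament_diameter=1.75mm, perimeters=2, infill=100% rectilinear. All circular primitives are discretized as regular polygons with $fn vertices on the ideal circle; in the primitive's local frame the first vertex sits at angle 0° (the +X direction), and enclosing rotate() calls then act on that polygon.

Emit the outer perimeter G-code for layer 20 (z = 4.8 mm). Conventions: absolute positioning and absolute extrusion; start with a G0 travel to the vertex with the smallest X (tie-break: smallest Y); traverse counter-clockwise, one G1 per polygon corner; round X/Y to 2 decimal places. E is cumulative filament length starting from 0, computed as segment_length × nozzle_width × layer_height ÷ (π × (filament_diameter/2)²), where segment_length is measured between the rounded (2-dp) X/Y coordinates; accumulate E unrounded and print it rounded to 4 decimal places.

G0 X-3.00 Y0.00 Z4.80
G1 X-1.50 Y-2.60 E0.1198
G1 X-0.29 Y-2.60 E0.1681
G1 X-1.50 Y-0.50 E0.2648
G1 X0.29 Y2.60 E0.4077
G1 X-1.50 Y2.60 E0.4791
G1 X-3.00 Y0.00 E0.5989

At z = 4.8 mm: the cylinder: section is a regular 6-gon, circumradius r=3; the cone at (16, -1) (r1=6.5→r2=6) has section circumradius 6.281 here — a regular 6-gon; the 17.5×10.5 cube at (13, 9.5) contributes its full rectangle; the r=4.5 cylinder at (3, -0.5) gives a regular 6-gon of circumradius 4.5 (constant along its height); Subtracting the remaining from the first: starting from the r=3 cylinder, the cone at (16, -1) misses the remaining region (no effect); the 17.5×10.5 cube at (13, 9.5) misses the remaining region (no effect); the r=4.5 cylinder at (3, -0.5) partially overlaps it — only the 15.44 mm² overlap (of its 52.61 mm²) is removed, clipping the outline — 1 connected region. The outline is a single polygon with 6 vertices. Extrusion per mm of travel: 0.4 × 0.24 / (π × 0.875²) = 0.039912. Accumulating E over each segment gives final E = 0.5989.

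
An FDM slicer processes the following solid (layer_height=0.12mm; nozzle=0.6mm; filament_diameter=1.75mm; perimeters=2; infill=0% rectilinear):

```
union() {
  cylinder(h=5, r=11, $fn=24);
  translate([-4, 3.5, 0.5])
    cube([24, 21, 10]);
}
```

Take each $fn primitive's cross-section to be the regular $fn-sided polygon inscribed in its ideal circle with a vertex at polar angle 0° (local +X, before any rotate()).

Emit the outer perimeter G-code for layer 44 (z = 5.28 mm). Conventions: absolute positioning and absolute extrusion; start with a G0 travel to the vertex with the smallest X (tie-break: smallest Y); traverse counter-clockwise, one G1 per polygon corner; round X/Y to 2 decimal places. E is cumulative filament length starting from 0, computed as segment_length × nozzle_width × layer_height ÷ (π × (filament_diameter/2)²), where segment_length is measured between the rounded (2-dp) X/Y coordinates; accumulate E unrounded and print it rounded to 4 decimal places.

At z = 5.28 mm: the cylinder is not intersected at this z (z outside [0, 5]); the cube at (-4, 3.5) (footprint 24×21) is included at this height; Combining (union): only the 24×21 cube at (-4, 3.5) is present, so the union is just that shape — 1 connected region. The outline is a single polygon with 4 vertices. Extrusion per mm of travel: 0.6 × 0.12 / (π × 0.875²) = 0.029934. Accumulating E over each segment gives final E = 2.6941.

G0 X-4.00 Y3.50 Z5.28
G1 X20.00 Y3.50 E0.7184
G1 X20.00 Y24.50 E1.3470
G1 X-4.00 Y24.50 E2.0655
G1 X-4.00 Y3.50 E2.6941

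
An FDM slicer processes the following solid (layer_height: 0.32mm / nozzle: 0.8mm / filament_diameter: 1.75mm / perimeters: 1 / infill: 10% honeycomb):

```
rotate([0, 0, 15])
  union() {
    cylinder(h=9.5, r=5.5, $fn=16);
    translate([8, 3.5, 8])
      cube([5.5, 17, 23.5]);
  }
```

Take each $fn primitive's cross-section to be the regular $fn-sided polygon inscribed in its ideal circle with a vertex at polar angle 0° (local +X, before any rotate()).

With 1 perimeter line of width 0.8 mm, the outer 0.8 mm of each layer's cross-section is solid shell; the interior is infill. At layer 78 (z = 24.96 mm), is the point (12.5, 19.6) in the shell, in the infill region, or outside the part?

At z = 24.96 mm: the cylinder does not reach this height (z outside [0, 9.5]); the cube at (8, 3.5) (footprint 5.5×17) is included at this height; Combining (union): only the 5.5×17 cube at (8, 3.5) is present, so the union is just that shape — 1 connected region; (rotated 15° about Z; rotation is an isometry so areas/perimeters/island counts are preserved). Overall, the cross-section is a single solid region. Undo the 15° rotation: the query point maps to (17.147, 15.697) in the un-rotated model frame. The nearest boundary edge runs (13.50, 3.50)→(13.50, 20.50); distance from the point to it = 3.65 mm. The point is not inside any of the regions above, so it lies outside the cross-section (3.65 mm from the nearest boundary).

outside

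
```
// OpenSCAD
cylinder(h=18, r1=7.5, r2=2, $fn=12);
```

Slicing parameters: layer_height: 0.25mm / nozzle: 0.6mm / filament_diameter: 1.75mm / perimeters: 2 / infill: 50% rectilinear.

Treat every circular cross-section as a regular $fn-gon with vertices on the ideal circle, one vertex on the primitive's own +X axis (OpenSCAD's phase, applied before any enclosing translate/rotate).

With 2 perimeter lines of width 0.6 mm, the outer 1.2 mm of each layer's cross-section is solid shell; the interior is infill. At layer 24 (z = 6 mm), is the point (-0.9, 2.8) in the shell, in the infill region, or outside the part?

At z = 6 mm: the cone: at t=0.333 of its height the radius interpolates to r₁+(r₂−r₁)t = 5.667, giving a regular 12-gon of that circumradius. Overall, the cross-section is a single solid region. The nearest boundary edge runs (0.00, 5.67)→(-2.83, 4.91); distance from the point to it = 2.54 mm. The point is inside the cross-section and 2.54 mm from the nearest boundary — more than the 1.2 mm shell width (2 × 0.6), so it's in the infill interior.

infill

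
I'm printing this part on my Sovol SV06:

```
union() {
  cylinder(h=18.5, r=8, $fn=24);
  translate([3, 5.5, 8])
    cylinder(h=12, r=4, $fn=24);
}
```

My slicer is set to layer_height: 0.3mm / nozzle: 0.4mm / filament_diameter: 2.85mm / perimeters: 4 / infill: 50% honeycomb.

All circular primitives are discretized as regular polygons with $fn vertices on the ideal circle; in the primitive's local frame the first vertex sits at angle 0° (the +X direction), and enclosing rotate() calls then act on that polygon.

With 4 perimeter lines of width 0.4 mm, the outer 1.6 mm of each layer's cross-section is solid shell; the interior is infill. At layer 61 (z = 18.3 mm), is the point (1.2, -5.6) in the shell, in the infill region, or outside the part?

At z = 18.3 mm: the r=8 cylinder gives a regular 24-gon of circumradius 8 (constant along its height); the r=4 cylinder at (3, 5.5) gives a regular 24-gon of circumradius 4 (constant along its height); Taking the union: the regions partially overlap (shared area 35.51 mm²), so overlapping operands fuse into one piece — 1 connected region. Overall, the cross-section is a single solid region. The nearest boundary edge runs (2.07, -7.73)→(-0.00, -8.00); distance from the point to it = 2.22 mm. The point is inside the cross-section and 2.22 mm from the nearest boundary — more than the 1.6 mm shell width (4 × 0.4), so it's in the infill interior.

infill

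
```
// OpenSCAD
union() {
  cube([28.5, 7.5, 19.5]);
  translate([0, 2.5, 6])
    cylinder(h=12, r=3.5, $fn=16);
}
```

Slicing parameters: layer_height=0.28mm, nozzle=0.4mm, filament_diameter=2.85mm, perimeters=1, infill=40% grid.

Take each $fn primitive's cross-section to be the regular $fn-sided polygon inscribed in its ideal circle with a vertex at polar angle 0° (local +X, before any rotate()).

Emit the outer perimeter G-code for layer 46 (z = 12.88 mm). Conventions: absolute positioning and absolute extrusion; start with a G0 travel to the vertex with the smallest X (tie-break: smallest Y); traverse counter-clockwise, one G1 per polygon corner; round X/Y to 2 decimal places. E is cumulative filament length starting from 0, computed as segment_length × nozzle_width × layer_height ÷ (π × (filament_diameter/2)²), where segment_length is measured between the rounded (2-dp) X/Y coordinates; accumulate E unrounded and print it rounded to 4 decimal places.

At z = 12.88 mm: the cube (footprint 28.5×7.5) is included at this height; the r=3.5 cylinder at (0, 2.5) gives a regular 16-gon of circumradius 3.5 (constant along its height); Taking the union: the regions partially overlap (shared area 17.19 mm²), so overlapping operands fuse into one piece — 1 connected region. The outline is a single polygon with 14 vertices. Extrusion per mm of travel: 0.4 × 0.28 / (π × 1.425²) = 0.017557. Accumulating E over each segment gives final E = 1.3547.

G0 X-3.50 Y2.50 Z12.88
G1 X-3.23 Y1.16 E0.0240
G1 X-2.47 Y0.03 E0.0479
G1 X-1.34 Y-0.73 E0.0718
G1 X0.00 Y-1.00 E0.0958
G1 X1.34 Y-0.73 E0.1198
G1 X2.44 Y0.00 E0.1430
G1 X28.50 Y0.00 E0.6005
G1 X28.50 Y7.50 E0.7322
G1 X0.00 Y7.50 E1.2325
G1 X0.00 Y6.00 E1.2589
G1 X-1.34 Y5.73 E1.2829
G1 X-2.47 Y4.97 E1.3068
G1 X-3.23 Y3.84 E1.3307
G1 X-3.50 Y2.50 E1.3547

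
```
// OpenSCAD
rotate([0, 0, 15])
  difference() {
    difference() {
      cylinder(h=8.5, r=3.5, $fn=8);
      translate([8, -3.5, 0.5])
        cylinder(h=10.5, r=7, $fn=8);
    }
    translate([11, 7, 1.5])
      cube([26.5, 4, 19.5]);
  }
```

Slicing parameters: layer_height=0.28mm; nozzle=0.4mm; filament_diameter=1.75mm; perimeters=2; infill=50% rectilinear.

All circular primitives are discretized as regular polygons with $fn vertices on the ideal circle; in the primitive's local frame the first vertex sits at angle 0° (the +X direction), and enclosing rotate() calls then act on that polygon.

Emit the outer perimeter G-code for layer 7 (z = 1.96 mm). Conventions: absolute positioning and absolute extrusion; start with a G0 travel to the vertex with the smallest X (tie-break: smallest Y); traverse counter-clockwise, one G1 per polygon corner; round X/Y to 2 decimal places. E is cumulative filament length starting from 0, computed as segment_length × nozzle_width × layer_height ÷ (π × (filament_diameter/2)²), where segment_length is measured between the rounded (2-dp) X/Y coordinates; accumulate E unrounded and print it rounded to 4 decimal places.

G0 X-3.38 Y-0.91 Z1.96
G1 X-1.75 Y-3.03 E0.1245
G1 X0.91 Y-3.38 E0.2494
G1 X1.94 Y-2.59 E0.3099
G1 X2.55 Y1.99 E0.5250
G1 X1.75 Y3.03 E0.5861
G1 X-0.91 Y3.38 E0.7111
G1 X-3.03 Y1.75 E0.8356
G1 X-3.38 Y-0.91 E0.9605

At z = 1.96 mm: the r=3.5 cylinder contributes a regular 8-gon of circumradius 3.5; the cylinder at (8, -3.5): section is a regular 8-gon, circumradius r=7; Subtracting the remaining from the first: starting from the r=3.5 cylinder, the r=7 cylinder at (8, -3.5) partially overlaps it — only the 3.54 mm² overlap (of its 138.59 mm²) is removed, clipping the outline — 1 connected region; the cube at (11, 7) (footprint 26.5×4) is included at this height; Subtracting the remaining from the first: starting from the result so far, the 26.5×4 cube at (11, 7) misses the remaining region (no effect) — 1 connected region; (rotated 15° about Z; rotation is an isometry so areas/perimeters/island counts are preserved). The outline is a single polygon with 8 vertices. Extrusion per mm of travel: 0.4 × 0.28 / (π × 0.875²) = 0.046564. Accumulating E over each segment gives final E = 0.9605.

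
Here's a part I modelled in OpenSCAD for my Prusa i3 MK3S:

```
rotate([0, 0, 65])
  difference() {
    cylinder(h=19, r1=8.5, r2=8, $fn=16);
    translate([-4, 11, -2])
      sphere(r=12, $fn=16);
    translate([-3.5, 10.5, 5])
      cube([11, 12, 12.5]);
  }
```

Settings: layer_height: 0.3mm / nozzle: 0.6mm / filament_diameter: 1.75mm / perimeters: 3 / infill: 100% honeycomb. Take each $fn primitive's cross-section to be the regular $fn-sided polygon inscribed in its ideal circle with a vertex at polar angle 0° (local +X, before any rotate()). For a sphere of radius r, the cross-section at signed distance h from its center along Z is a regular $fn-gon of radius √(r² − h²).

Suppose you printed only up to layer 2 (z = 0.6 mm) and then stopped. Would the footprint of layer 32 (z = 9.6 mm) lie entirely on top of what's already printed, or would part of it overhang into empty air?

Compare the two slices. At z = 0.6: the cone (r1=8.5→r2=8) has section circumradius 8.484 here — a regular 16-gon (area = (16/2)·8.484²·sin(360°/16) = 220.37 mm²); the sphere at (-4, 11): section is a regular 16-gon, circumradius = √(r²−h²) = √(12²−2.6²) = 11.715 (area = (16/2)·11.715²·sin(360°/16) = 420.16 mm²); the cube at (-3.5, 10.5) does not reach this height (z outside [5, 17.5]); Subtracting the remaining from the first: starting from the cone (220.37 mm²), the r=12 sphere at (-4, 11) partially overlaps it — only the 90.78 mm² overlap (of its 420.16 mm²) is removed, clipping the outline — area = 129.59 mm²; (whole slice rotated 65° about Z — lengths, areas and connectivity unchanged). At z = 9.6: the cone: at t=0.505 of its height the radius interpolates to r₁+(r₂−r₁)t = 8.247, giving a regular 16-gon of that circumradius (area = (16/2)·8.247²·sin(360°/16) = 208.24 mm²); the r=12 sphere at (-4, 11) contributes a regular 16-gon of circumradius √(12²−11.6²) = 3.072 (area = (16/2)·3.072²·sin(360°/16) = 28.90 mm²); the 11×12 cube at (-3.5, 10.5) contributes its full rectangle (area 132.00 mm²); Subtracting the remaining from the first: starting from the cone (208.24 mm²), the r=12 sphere at (-4, 11) misses the remaining region (no effect); the 11×12 cube at (-3.5, 10.5) misses the remaining region (no effect) — area = 208.24 mm²; (rotated 65° about Z; rotation is an isometry so areas/perimeters/island counts are preserved). Checking containment: at z = 9.6 the cross-section extends beyond the z = 0.6 cross-section by about 86.16 mm².

part overhangs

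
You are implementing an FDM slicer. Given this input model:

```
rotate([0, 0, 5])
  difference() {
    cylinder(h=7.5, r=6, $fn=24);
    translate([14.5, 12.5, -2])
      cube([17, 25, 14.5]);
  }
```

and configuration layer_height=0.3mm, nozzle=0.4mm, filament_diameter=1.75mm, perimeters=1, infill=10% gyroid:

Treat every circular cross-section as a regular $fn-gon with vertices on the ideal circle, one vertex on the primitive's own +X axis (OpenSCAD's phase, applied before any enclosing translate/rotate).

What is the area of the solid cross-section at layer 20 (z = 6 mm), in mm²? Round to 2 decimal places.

111.81 mm²

At z = 6 mm: the r=6 cylinder contributes a regular 24-gon of circumradius 6 (area = (24/2)·6.000²·sin(360°/24) = 111.81 mm²); the cube at (14.5, 12.5) is present — its section is the full 17×25 rectangle (area 425.00 mm²); Subtracting the remaining from the first: starting from the r=6 cylinder (111.81 mm²), the 17×25 cube at (14.5, 12.5) misses the remaining region (no effect) — area = 111.81 mm²; (whole slice rotated 5° about Z — lengths, areas and connectivity unchanged). Overall, the cross-section is a single solid region. Net area = 111.81 mm².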